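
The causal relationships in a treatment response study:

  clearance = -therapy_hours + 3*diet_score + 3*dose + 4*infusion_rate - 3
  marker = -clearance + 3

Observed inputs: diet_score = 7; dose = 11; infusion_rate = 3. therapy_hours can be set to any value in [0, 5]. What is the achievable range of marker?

Substituting into the clearance equation gives clearance = -therapy_hours + 63.
This gives marker = therapy_hours - 60.
Linear in therapy_hours, so extremes are at the endpoints: therapy_hours = 0 gives marker = -60; therapy_hours = 5 gives marker = -55.

-60 to -55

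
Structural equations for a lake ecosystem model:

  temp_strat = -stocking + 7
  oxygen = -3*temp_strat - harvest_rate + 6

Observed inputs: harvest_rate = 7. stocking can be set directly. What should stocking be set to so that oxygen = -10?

Substituting into the oxygen equation gives oxygen = 3*stocking - 22.
Solve 3*stocking - 22 = -10: stocking = (-10 + 22) / 3 = 4.

stocking = 4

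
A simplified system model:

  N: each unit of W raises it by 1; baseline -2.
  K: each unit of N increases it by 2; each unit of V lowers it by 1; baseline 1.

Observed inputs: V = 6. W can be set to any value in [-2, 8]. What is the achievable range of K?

Substituting into the K equation gives K = 2*W - 9.
Linear in W, so extremes are at the endpoints: W = -2 gives K = -13; W = 8 gives K = 7.

-13 to 7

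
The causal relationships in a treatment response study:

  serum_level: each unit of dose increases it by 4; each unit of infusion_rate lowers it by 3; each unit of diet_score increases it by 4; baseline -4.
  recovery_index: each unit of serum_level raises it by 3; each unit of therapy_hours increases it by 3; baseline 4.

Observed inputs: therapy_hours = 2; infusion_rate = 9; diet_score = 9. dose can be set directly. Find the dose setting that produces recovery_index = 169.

Substituting into the serum_level equation gives serum_level = 4*dose + 5.
Substituting into the recovery_index equation gives recovery_index = 12*dose + 25.
Solve 12*dose + 25 = 169: dose = (169 - 25) / 12 = 12.

dose = 12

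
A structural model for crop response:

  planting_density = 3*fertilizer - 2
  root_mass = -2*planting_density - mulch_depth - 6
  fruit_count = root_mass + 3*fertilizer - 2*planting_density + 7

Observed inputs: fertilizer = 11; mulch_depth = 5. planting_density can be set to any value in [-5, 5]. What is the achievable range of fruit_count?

9 to 49

Intervening on planting_density fixes its value directly, overriding its dependence on fertilizer.
Substituting into the root_mass equation gives root_mass = -2*planting_density - 11.
Substituting into the fruit_count equation gives fruit_count = -4*planting_density + 29.
Linear in planting_density, so extremes are at the endpoints: planting_density = -5 gives fruit_count = 49; planting_density = 5 gives fruit_count = 9.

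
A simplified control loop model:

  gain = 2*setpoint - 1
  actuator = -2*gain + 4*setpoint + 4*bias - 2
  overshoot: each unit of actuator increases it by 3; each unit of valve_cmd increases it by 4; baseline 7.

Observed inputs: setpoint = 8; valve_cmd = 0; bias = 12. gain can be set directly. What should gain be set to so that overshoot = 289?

Intervening on gain fixes its value directly, overriding its dependence on setpoint.
Substituting into the actuator equation gives actuator = -2*gain + 78.
Substituting into the overshoot equation gives overshoot = -6*gain + 241.
Solve -6*gain + 241 = 289: gain = (289 - 241) / -6 = -8.

gain = -8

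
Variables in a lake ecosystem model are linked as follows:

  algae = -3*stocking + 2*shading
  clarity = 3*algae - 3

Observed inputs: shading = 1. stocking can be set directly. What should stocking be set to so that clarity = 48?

Substituting into the algae equation gives algae = -3*stocking + 2.
Substituting into the clarity equation gives clarity = -9*stocking + 3.
Solve -9*stocking + 3 = 48: stocking = (48 - 3) / -9 = -5.

stocking = -5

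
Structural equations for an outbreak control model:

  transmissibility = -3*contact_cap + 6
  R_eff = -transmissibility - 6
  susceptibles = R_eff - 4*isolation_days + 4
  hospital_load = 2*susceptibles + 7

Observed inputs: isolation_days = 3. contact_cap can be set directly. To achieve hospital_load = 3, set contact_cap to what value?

contact_cap = 6

Substituting into the R_eff equation gives R_eff = 3*contact_cap - 12.
Substituting into the susceptibles equation gives susceptibles = 3*contact_cap - 20.
Substituting into the hospital_load equation gives hospital_load = 6*contact_cap - 33.
Solve 6*contact_cap - 33 = 3: contact_cap = (3 + 33) / 6 = 6.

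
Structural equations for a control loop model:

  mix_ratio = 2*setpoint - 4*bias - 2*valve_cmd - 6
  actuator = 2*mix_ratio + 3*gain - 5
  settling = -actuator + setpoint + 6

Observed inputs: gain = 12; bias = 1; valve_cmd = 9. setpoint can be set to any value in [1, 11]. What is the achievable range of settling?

Substituting into the mix_ratio equation gives mix_ratio = 2*setpoint - 28.
So actuator = 4*setpoint - 25.
This gives settling = -3*setpoint + 31.
Linear in setpoint, so extremes are at the endpoints: setpoint = 1 gives settling = 28; setpoint = 11 gives settling = -2.

-2 to 28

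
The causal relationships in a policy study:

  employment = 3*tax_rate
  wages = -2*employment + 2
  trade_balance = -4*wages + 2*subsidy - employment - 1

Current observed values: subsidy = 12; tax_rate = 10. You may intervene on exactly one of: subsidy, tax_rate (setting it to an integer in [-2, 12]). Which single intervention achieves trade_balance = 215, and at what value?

set subsidy = 7

Intervening on subsidy: with other inputs at their observed values, trade_balance = 2*subsidy + 201. Solving for 215 gives subsidy = 7, within [-2, 12].
Intervening on tax_rate: trade_balance = 21*tax_rate + 15. Reaching 215 requires tax_rate = 200/21, not an integer.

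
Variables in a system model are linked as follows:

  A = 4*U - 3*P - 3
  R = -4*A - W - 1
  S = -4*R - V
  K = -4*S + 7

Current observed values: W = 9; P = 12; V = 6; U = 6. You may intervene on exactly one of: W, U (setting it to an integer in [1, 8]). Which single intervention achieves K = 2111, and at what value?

set U = 1

Intervening on W: K = -16*W + 975. Reaching 2111 requires W = -71, outside [1, 8].
Intervening on U: with other inputs at their observed values, K = -256*U + 2367. Solving for 2111 gives U = 1, within [1, 8].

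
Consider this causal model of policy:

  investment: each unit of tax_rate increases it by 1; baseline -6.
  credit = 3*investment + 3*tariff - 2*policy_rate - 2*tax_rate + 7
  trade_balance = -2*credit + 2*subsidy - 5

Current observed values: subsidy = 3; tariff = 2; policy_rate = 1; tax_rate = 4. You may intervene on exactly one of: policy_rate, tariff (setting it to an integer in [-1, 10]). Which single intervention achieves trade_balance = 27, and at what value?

Intervening on policy_rate: with other inputs at their observed values, trade_balance = 4*policy_rate + 3. Solving for 27 gives policy_rate = 6, within [-1, 10].
Intervening on tariff: trade_balance = -6*tariff + 19. Reaching 27 requires tariff = -4/3, not an integer.

set policy_rate = 6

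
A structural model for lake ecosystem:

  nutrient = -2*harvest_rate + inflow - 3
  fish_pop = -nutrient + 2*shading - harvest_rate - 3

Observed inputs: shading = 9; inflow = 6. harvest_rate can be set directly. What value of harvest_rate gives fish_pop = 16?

Substituting into the nutrient equation gives nutrient = -2*harvest_rate + 3.
So fish_pop = harvest_rate + 12.
Solve harvest_rate + 12 = 16: harvest_rate = (16 - 12) / 1 = 4.

harvest_rate = 4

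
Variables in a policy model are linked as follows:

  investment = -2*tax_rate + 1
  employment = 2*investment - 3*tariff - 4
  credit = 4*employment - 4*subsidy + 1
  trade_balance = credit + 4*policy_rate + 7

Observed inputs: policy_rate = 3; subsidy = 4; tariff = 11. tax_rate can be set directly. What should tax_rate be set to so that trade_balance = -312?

tax_rate = 11

Substituting into the employment equation gives employment = -4*tax_rate - 35.
Substituting into the credit equation gives credit = -16*tax_rate - 155.
Substituting into the trade_balance equation gives trade_balance = -16*tax_rate - 136.
Solve -16*tax_rate - 136 = -312: tax_rate = (-312 + 136) / -16 = 11.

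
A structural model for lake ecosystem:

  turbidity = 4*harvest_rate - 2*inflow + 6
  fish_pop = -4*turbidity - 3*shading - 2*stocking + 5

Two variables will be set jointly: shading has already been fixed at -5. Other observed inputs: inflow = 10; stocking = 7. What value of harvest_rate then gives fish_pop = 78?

harvest_rate = -1

With shading held at -5:
Substituting into the turbidity equation gives turbidity = 4*harvest_rate - 14.
Substituting into the fish_pop equation gives fish_pop = -16*harvest_rate + 62.
Solve -16*harvest_rate + 62 = 78: harvest_rate = (78 - 62) / -16 = -1.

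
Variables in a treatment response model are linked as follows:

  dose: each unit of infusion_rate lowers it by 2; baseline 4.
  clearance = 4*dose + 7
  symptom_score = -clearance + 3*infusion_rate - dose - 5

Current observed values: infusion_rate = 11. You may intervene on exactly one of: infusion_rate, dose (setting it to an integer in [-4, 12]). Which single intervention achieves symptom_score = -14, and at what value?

Intervening on infusion_rate: symptom_score = 13*infusion_rate - 32. Reaching -14 requires infusion_rate = 18/13, not an integer.
Intervening on dose: with other inputs at their observed values, symptom_score = -5*dose + 21. Solving for -14 gives dose = 7, within [-4, 12].

set dose = 7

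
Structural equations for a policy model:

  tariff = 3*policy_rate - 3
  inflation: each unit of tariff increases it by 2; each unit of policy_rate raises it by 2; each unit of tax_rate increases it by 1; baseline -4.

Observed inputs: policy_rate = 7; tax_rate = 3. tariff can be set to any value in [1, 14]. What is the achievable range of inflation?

15 to 41

Intervening on tariff fixes its value directly, overriding its dependence on policy_rate.
Substituting into the inflation equation gives inflation = 2*tariff + 13.
Linear in tariff, so extremes are at the endpoints: tariff = 1 gives inflation = 15; tariff = 14 gives inflation = 41.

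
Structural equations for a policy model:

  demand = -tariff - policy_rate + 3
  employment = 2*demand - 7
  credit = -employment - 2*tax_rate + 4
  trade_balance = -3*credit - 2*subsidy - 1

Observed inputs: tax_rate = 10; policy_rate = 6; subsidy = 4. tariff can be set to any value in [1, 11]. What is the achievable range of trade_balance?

-66 to -6

Substituting into the demand equation gives demand = -tariff - 3.
So employment = -2*tariff - 13.
credit becomes 2*tariff - 3.
Substituting into the trade_balance equation gives trade_balance = -6*tariff.
Linear in tariff, so extremes are at the endpoints: tariff = 1 gives trade_balance = -6; tariff = 11 gives trade_balance = -66.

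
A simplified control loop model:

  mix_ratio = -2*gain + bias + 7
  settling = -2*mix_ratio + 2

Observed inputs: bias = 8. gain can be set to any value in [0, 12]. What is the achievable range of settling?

Substituting into the mix_ratio equation gives mix_ratio = -2*gain + 15.
Substituting into the settling equation gives settling = 4*gain - 28.
Linear in gain, so extremes are at the endpoints: gain = 0 gives settling = -28; gain = 12 gives settling = 20.

-28 to 20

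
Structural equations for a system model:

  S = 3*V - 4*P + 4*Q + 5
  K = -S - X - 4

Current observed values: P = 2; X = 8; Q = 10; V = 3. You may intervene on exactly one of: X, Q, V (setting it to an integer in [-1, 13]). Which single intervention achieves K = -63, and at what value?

set X = 13

Intervening on X: with other inputs at their observed values, K = -X - 50. Solving for -63 gives X = 13, within [-1, 13].
Intervening on Q: K = -4*Q - 18. Reaching -63 requires Q = 45/4, not an integer.
Intervening on V: K = -3*V - 49. Reaching -63 requires V = 14/3, not an integer.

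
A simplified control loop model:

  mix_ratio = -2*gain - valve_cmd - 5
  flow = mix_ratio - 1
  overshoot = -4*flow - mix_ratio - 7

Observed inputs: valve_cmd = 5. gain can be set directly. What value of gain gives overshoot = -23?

gain = -7

Substituting into the mix_ratio equation gives mix_ratio = -2*gain - 10.
flow becomes -2*gain - 11.
Substituting into the overshoot equation gives overshoot = 10*gain + 47.
Solve 10*gain + 47 = -23: gain = (-23 - 47) / 10 = -7.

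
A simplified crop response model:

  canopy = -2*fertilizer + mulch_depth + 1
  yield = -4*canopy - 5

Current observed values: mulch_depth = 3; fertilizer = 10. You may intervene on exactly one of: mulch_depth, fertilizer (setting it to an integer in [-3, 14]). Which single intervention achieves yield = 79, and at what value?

set mulch_depth = -2

Intervening on mulch_depth: with other inputs at their observed values, yield = -4*mulch_depth + 71. Solving for 79 gives mulch_depth = -2, within [-3, 14].
Intervening on fertilizer: yield = 8*fertilizer - 21. Reaching 79 requires fertilizer = 25/2, not an integer.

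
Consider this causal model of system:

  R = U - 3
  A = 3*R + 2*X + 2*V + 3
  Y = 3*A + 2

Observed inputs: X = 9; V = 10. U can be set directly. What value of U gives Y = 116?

Substituting into the A equation gives A = 3*U + 32.
Substituting into the Y equation gives Y = 9*U + 98.
Solve 9*U + 98 = 116: U = (116 - 98) / 9 = 2.

U = 2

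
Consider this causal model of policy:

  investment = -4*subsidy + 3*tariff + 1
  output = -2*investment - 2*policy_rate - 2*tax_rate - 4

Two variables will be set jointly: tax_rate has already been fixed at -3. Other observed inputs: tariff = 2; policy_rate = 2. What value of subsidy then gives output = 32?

subsidy = 6

With tax_rate held at -3:
Substituting into the investment equation gives investment = -4*subsidy + 7.
output becomes 8*subsidy - 16.
Solve 8*subsidy - 16 = 32: subsidy = (32 + 16) / 8 = 6.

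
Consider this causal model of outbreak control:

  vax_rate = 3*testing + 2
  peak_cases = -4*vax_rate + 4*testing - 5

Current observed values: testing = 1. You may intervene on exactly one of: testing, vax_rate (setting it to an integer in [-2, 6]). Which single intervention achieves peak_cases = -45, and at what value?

Intervening on testing: with other inputs at their observed values, peak_cases = -8*testing - 13. Solving for -45 gives testing = 4, within [-2, 6].
Intervening on vax_rate: peak_cases = -4*vax_rate - 1. Reaching -45 requires vax_rate = 11, outside [-2, 6].

set testing = 4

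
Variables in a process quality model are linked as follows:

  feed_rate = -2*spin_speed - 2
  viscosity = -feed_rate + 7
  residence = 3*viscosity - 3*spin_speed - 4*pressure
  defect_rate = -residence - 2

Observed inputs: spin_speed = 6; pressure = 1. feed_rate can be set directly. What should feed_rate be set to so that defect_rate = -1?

Intervening on feed_rate fixes its value directly, overriding its dependence on spin_speed.
Substituting into the residence equation gives residence = -3*feed_rate - 1.
defect_rate becomes 3*feed_rate - 1.
Solve 3*feed_rate - 1 = -1: feed_rate = (-1 + 1) / 3 = 0.

feed_rate = 0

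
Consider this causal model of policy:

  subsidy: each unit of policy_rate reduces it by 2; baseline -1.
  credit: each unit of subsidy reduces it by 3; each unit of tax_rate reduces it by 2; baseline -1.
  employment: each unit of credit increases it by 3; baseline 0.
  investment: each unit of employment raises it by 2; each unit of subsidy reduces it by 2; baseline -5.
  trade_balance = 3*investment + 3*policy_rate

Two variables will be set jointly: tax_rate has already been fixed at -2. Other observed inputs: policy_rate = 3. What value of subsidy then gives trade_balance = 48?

subsidy = 0

With tax_rate held at -2:
Intervening on subsidy fixes its value directly, overriding its dependence on policy_rate.
Substituting into the credit equation gives credit = -3*subsidy + 3.
Substituting into the employment equation gives employment = -9*subsidy + 9.
Substituting into the investment equation gives investment = -20*subsidy + 13.
So trade_balance = -60*subsidy + 48.
Solve -60*subsidy + 48 = 48: subsidy = (48 - 48) / -60 = 0.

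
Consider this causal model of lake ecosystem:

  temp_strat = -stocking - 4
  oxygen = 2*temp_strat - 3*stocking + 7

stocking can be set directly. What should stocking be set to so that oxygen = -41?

Substituting into the oxygen equation gives oxygen = -5*stocking - 1.
Solve -5*stocking - 1 = -41: stocking = (-41 + 1) / -5 = 8.

stocking = 8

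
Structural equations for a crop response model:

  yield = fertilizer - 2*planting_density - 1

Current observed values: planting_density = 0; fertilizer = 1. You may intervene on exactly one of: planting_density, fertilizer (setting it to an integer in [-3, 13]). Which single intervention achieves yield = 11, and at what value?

set fertilizer = 12

Intervening on planting_density: yield = -2*planting_density. Reaching 11 requires planting_density = -11/2, not an integer.
Intervening on fertilizer: with other inputs at their observed values, yield = fertilizer - 1. Solving for 11 gives fertilizer = 12, within [-3, 13].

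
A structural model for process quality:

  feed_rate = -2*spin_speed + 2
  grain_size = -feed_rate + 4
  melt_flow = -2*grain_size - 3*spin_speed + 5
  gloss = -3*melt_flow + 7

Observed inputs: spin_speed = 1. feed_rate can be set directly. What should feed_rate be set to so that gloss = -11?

feed_rate = 6

Intervening on feed_rate fixes its value directly, overriding its dependence on spin_speed.
Substituting into the melt_flow equation gives melt_flow = 2*feed_rate - 6.
This gives gloss = -6*feed_rate + 25.
Solve -6*feed_rate + 25 = -11: feed_rate = (-11 - 25) / -6 = 6.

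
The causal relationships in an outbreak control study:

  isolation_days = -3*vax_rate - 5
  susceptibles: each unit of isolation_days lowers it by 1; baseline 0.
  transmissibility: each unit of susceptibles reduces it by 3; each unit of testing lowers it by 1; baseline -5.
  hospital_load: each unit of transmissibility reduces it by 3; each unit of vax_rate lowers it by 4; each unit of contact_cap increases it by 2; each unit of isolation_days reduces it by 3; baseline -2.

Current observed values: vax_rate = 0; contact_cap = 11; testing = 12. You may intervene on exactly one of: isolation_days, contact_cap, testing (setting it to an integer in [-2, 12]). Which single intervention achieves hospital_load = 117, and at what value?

Intervening on isolation_days: hospital_load = -12*isolation_days + 71. Reaching 117 requires isolation_days = -23/6, not an integer.
Intervening on contact_cap: with other inputs at their observed values, hospital_load = 2*contact_cap + 109. Solving for 117 gives contact_cap = 4, within [-2, 12].
Intervening on testing: hospital_load = 3*testing + 95. Reaching 117 requires testing = 22/3, not an integer.

set contact_cap = 4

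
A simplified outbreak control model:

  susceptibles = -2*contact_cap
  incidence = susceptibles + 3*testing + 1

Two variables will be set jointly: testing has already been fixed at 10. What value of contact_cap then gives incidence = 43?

With testing held at 10:
Substituting into the incidence equation gives incidence = -2*contact_cap + 31.
Solve -2*contact_cap + 31 = 43: contact_cap = (43 - 31) / -2 = -6.

contact_cap = -6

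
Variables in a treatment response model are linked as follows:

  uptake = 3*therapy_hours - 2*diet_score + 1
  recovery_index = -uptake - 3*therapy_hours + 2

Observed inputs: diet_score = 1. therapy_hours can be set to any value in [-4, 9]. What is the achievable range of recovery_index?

-51 to 27

Substituting into the uptake equation gives uptake = 3*therapy_hours - 1.
recovery_index becomes -6*therapy_hours + 3.
Linear in therapy_hours, so extremes are at the endpoints: therapy_hours = -4 gives recovery_index = 27; therapy_hours = 9 gives recovery_index = -51.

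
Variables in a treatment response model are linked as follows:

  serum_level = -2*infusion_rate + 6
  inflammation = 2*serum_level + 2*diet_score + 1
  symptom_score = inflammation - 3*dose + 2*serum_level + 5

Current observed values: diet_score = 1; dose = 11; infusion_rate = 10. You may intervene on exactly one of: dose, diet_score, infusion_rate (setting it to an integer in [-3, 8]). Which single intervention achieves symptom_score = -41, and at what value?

set infusion_rate = 5

Intervening on dose: symptom_score = -3*dose - 48. Reaching -41 requires dose = -7/3, not an integer.
Intervening on diet_score: symptom_score = 2*diet_score - 83. Reaching -41 requires diet_score = 21, outside [-3, 8].
Intervening on infusion_rate: with other inputs at their observed values, symptom_score = -8*infusion_rate - 1. Solving for -41 gives infusion_rate = 5, within [-3, 8].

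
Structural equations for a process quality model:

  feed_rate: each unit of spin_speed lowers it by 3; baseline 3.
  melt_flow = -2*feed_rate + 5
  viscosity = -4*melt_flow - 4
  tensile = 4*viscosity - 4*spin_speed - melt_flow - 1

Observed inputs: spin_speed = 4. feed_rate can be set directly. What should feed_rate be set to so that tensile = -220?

feed_rate = -3

Intervening on feed_rate fixes its value directly, overriding its dependence on spin_speed.
Substituting into the viscosity equation gives viscosity = 8*feed_rate - 24.
tensile becomes 34*feed_rate - 118.
Solve 34*feed_rate - 118 = -220: feed_rate = (-220 + 118) / 34 = -3.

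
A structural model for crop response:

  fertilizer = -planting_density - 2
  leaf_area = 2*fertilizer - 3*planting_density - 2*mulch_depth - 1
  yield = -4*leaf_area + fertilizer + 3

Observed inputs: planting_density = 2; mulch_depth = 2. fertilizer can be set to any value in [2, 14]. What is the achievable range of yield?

-51 to 33

Intervening on fertilizer fixes its value directly, overriding its dependence on planting_density.
Substituting into the leaf_area equation gives leaf_area = 2*fertilizer - 11.
This gives yield = -7*fertilizer + 47.
Linear in fertilizer, so extremes are at the endpoints: fertilizer = 2 gives yield = 33; fertilizer = 14 gives yield = -51.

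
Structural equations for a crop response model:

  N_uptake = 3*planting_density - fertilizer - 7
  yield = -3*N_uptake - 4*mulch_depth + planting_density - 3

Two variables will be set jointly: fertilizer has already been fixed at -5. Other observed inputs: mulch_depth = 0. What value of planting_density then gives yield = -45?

With fertilizer held at -5:
Substituting into the N_uptake equation gives N_uptake = 3*planting_density - 2.
Substituting into the yield equation gives yield = -8*planting_density + 3.
Solve -8*planting_density + 3 = -45: planting_density = (-45 - 3) / -8 = 6.

planting_density = 6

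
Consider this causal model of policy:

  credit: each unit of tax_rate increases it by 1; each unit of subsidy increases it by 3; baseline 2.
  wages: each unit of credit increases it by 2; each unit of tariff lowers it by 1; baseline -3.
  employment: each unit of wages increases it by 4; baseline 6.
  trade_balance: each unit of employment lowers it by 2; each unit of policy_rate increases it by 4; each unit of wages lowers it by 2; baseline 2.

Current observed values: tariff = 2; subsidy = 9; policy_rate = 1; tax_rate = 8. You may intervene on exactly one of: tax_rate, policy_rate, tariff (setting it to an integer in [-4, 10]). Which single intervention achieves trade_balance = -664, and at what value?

Intervening on tax_rate: trade_balance = -20*tax_rate - 536. Reaching -664 requires tax_rate = 32/5, not an integer.
Intervening on policy_rate: with other inputs at their observed values, trade_balance = 4*policy_rate - 700. Solving for -664 gives policy_rate = 9, within [-4, 10].
Intervening on tariff: trade_balance = 10*tariff - 716. Reaching -664 requires tariff = 26/5, not an integer.

set policy_rate = 9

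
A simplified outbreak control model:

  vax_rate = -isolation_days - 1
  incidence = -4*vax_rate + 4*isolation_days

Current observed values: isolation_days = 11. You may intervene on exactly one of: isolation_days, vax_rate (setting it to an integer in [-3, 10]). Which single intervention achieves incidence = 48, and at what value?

set vax_rate = -1

Intervening on isolation_days: incidence = 8*isolation_days + 4. Reaching 48 requires isolation_days = 11/2, not an integer.
Intervening on vax_rate: with other inputs at their observed values, incidence = -4*vax_rate + 44. Solving for 48 gives vax_rate = -1, within [-3, 10].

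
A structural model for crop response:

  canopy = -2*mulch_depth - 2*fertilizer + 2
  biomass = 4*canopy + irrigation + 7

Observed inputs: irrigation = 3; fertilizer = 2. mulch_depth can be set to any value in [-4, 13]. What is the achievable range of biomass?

-102 to 34

Substituting into the canopy equation gives canopy = -2*mulch_depth - 2.
This gives biomass = -8*mulch_depth + 2.
Linear in mulch_depth, so extremes are at the endpoints: mulch_depth = -4 gives biomass = 34; mulch_depth = 13 gives biomass = -102.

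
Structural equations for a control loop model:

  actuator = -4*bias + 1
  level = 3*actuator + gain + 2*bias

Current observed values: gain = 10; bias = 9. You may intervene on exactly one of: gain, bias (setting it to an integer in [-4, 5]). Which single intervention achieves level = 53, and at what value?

set bias = -4

Intervening on gain: level = gain - 87. Reaching 53 requires gain = 140, outside [-4, 5].
Intervening on bias: with other inputs at their observed values, level = -10*bias + 13. Solving for 53 gives bias = -4, within [-4, 5].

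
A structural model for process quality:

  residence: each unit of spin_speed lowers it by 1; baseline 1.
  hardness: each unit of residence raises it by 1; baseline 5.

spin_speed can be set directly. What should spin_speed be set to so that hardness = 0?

Substituting into the hardness equation gives hardness = -spin_speed + 6.
Solve -spin_speed + 6 = 0: spin_speed = (0 - 6) / -1 = 6.

spin_speed = 6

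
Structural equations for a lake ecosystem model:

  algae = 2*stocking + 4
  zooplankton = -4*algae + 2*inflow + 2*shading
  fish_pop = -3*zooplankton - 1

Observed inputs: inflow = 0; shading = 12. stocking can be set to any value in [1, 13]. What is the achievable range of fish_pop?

Substituting into the zooplankton equation gives zooplankton = -8*stocking + 8.
Substituting into the fish_pop equation gives fish_pop = 24*stocking - 25.
Linear in stocking, so extremes are at the endpoints: stocking = 1 gives fish_pop = -1; stocking = 13 gives fish_pop = 287.

-1 to 287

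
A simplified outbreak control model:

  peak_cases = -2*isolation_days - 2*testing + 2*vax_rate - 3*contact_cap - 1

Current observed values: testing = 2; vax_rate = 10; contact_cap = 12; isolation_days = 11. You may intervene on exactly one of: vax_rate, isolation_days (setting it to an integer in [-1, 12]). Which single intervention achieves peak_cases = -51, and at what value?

set vax_rate = 6

Intervening on vax_rate: with other inputs at their observed values, peak_cases = 2*vax_rate - 63. Solving for -51 gives vax_rate = 6, within [-1, 12].
Intervening on isolation_days: peak_cases = -2*isolation_days - 21. Reaching -51 requires isolation_days = 15, outside [-1, 12].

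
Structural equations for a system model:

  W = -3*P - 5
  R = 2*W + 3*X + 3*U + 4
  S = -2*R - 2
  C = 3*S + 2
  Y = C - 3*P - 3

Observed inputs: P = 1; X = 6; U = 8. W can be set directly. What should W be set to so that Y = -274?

Intervening on W fixes its value directly, overriding its dependence on P.
Substituting into the R equation gives R = 2*W + 46.
S becomes -4*W - 94.
C becomes -12*W - 280.
Substituting into the Y equation gives Y = -12*W - 286.
Solve -12*W - 286 = -274: W = (-274 + 286) / -12 = -1.

W = -1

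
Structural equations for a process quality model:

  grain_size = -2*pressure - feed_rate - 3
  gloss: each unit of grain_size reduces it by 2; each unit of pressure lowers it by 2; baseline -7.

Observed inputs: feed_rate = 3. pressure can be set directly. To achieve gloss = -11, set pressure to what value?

pressure = -8

Substituting into the grain_size equation gives grain_size = -2*pressure - 6.
Substituting into the gloss equation gives gloss = 2*pressure + 5.
Solve 2*pressure + 5 = -11: pressure = (-11 - 5) / 2 = -8.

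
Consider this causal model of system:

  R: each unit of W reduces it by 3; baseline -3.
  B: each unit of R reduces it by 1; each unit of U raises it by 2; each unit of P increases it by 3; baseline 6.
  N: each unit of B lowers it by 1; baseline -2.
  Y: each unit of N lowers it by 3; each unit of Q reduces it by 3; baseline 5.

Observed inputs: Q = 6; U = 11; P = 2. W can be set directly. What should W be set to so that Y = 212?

W = 12

Substituting into the B equation gives B = 3*W + 37.
This gives N = -3*W - 39.
Substituting into the Y equation gives Y = 9*W + 104.
Solve 9*W + 104 = 212: W = (212 - 104) / 9 = 12.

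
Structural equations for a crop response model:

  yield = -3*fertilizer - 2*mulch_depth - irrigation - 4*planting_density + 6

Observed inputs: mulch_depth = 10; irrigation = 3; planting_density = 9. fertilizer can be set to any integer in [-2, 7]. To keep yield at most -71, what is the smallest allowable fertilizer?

fertilizer = 6

Substituting into the yield equation gives yield = -3*fertilizer - 53.
Require -3*fertilizer - 53 ≤ -71, so fertilizer ≥ 6.
The smallest integer in [-2, 7] satisfying this is 6.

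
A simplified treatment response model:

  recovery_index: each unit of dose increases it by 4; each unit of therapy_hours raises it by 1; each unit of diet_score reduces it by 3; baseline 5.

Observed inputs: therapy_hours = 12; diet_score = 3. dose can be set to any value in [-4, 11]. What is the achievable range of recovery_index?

-8 to 52

Substituting into the recovery_index equation gives recovery_index = 4*dose + 8.
Linear in dose, so extremes are at the endpoints: dose = -4 gives recovery_index = -8; dose = 11 gives recovery_index = 52.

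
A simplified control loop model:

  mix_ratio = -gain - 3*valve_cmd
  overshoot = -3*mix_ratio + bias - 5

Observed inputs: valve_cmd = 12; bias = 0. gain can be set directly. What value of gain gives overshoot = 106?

Substituting into the mix_ratio equation gives mix_ratio = -gain - 36.
Substituting into the overshoot equation gives overshoot = 3*gain + 103.
Solve 3*gain + 103 = 106: gain = (106 - 103) / 3 = 1.

gain = 1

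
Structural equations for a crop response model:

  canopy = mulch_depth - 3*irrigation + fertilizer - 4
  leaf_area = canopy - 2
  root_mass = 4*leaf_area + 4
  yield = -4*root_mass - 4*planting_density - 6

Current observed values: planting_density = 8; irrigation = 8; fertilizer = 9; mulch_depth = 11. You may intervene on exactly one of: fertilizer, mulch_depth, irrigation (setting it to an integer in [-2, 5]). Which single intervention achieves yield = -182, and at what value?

set irrigation = 2

Intervening on fertilizer: yield = -16*fertilizer + 250. Reaching -182 requires fertilizer = 27, outside [-2, 5].
Intervening on mulch_depth: yield = -16*mulch_depth + 282. Reaching -182 requires mulch_depth = 29, outside [-2, 5].
Intervening on irrigation: with other inputs at their observed values, yield = 48*irrigation - 278. Solving for -182 gives irrigation = 2, within [-2, 5].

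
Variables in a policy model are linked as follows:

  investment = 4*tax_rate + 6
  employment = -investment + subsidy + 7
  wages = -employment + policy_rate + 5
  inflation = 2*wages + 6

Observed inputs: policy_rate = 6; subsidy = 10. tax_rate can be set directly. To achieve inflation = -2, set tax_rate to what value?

Substituting into the employment equation gives employment = -4*tax_rate + 11.
This gives wages = 4*tax_rate.
Substituting into the inflation equation gives inflation = 8*tax_rate + 6.
Solve 8*tax_rate + 6 = -2: tax_rate = (-2 - 6) / 8 = -1.

tax_rate = -1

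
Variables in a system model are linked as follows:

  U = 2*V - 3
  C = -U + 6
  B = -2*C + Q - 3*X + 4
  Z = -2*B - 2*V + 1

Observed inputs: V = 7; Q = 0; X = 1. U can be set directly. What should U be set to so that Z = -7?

Intervening on U fixes its value directly, overriding its dependence on V.
Substituting into the B equation gives B = 2*U - 11.
This gives Z = -4*U + 9.
Solve -4*U + 9 = -7: U = (-7 - 9) / -4 = 4.

U = 4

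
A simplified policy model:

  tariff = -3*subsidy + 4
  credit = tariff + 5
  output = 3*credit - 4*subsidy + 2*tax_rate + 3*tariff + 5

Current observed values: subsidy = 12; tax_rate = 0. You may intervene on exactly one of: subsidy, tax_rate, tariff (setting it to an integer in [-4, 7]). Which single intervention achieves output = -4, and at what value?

Intervening on subsidy: output = -22*subsidy + 44. Reaching -4 requires subsidy = 24/11, not an integer.
Intervening on tax_rate: output = 2*tax_rate - 220. Reaching -4 requires tax_rate = 108, outside [-4, 7].
Intervening on tariff: with other inputs at their observed values, output = 6*tariff - 28. Solving for -4 gives tariff = 4, within [-4, 7].

set tariff = 4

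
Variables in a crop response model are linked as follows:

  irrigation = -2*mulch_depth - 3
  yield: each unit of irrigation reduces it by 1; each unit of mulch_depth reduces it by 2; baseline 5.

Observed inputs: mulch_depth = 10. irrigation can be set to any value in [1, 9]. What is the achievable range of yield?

-24 to -16

Intervening on irrigation fixes its value directly, overriding its dependence on mulch_depth.
Substituting into the yield equation gives yield = -irrigation - 15.
Linear in irrigation, so extremes are at the endpoints: irrigation = 1 gives yield = -16; irrigation = 9 gives yield = -24.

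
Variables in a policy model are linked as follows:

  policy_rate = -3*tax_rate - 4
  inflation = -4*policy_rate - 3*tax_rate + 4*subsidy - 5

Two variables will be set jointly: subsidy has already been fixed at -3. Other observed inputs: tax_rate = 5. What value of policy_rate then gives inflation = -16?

policy_rate = -4

With subsidy held at -3:
Intervening on policy_rate fixes its value directly, overriding its dependence on tax_rate.
Substituting into the inflation equation gives inflation = -4*policy_rate - 32.
Solve -4*policy_rate - 32 = -16: policy_rate = (-16 + 32) / -4 = -4.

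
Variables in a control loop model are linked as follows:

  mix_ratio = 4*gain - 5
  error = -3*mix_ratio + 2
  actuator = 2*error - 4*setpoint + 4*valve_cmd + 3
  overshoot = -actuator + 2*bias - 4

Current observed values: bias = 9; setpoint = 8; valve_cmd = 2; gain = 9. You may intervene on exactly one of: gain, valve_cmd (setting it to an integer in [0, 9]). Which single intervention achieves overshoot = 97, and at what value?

set gain = 4

Intervening on gain: with other inputs at their observed values, overshoot = 24*gain + 1. Solving for 97 gives gain = 4, within [0, 9].
Intervening on valve_cmd: overshoot = -4*valve_cmd + 225. Reaching 97 requires valve_cmd = 32, outside [0, 9].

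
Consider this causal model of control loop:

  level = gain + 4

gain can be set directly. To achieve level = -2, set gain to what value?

gain = -6

Solve gain + 4 = -2: gain = (-2 - 4) / 1 = -6.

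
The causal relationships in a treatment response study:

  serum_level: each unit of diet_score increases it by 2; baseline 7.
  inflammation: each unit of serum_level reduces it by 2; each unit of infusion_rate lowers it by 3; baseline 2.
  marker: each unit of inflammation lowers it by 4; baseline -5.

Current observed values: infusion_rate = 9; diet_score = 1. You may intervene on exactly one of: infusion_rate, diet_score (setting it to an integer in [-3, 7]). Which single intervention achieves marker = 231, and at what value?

Intervening on infusion_rate: marker = 12*infusion_rate + 59. Reaching 231 requires infusion_rate = 43/3, not an integer.
Intervening on diet_score: with other inputs at their observed values, marker = 16*diet_score + 151. Solving for 231 gives diet_score = 5, within [-3, 7].

set diet_score = 5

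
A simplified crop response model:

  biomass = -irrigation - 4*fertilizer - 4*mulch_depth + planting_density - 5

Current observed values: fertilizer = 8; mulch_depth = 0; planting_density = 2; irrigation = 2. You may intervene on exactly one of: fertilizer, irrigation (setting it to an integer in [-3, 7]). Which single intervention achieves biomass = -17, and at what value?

Intervening on fertilizer: with other inputs at their observed values, biomass = -4*fertilizer - 5. Solving for -17 gives fertilizer = 3, within [-3, 7].
Intervening on irrigation: biomass = -irrigation - 35. Reaching -17 requires irrigation = -18, outside [-3, 7].

set fertilizer = 3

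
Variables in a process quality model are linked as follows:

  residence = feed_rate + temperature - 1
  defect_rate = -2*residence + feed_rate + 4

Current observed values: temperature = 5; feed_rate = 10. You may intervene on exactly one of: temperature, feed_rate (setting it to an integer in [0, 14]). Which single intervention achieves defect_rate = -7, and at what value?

set feed_rate = 3

Intervening on temperature: defect_rate = -2*temperature - 4. Reaching -7 requires temperature = 3/2, not an integer.
Intervening on feed_rate: with other inputs at their observed values, defect_rate = -feed_rate - 4. Solving for -7 gives feed_rate = 3, within [0, 14].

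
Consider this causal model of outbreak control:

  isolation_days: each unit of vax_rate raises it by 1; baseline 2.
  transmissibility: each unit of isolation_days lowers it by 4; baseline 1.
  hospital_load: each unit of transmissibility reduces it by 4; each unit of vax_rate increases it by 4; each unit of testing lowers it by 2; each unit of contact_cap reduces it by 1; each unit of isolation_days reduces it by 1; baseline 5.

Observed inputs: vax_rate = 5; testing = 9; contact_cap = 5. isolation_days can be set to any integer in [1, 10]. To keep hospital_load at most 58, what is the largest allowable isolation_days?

Intervening on isolation_days fixes its value directly, overriding its dependence on vax_rate.
Substituting into the hospital_load equation gives hospital_load = 15*isolation_days - 2.
Require 15*isolation_days - 2 ≤ 58, so isolation_days ≤ 4.
The largest integer in [1, 10] satisfying this is 4.

isolation_days = 4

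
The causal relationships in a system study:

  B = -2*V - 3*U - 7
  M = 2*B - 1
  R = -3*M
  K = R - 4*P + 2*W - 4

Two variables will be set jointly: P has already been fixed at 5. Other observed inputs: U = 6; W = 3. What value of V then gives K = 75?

V = -5

With P held at 5:
Substituting into the B equation gives B = -2*V - 25.
M becomes -4*V - 51.
Substituting into the R equation gives R = 12*V + 153.
This gives K = 12*V + 135.
Solve 12*V + 135 = 75: V = (75 - 135) / 12 = -5.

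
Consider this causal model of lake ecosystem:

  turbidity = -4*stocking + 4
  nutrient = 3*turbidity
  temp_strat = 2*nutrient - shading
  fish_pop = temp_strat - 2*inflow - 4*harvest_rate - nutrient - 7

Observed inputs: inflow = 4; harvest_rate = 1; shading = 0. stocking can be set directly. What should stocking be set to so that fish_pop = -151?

Substituting into the nutrient equation gives nutrient = -12*stocking + 12.
This gives temp_strat = -24*stocking + 24.
This gives fish_pop = -12*stocking - 7.
Solve -12*stocking - 7 = -151: stocking = (-151 + 7) / -12 = 12.

stocking = 12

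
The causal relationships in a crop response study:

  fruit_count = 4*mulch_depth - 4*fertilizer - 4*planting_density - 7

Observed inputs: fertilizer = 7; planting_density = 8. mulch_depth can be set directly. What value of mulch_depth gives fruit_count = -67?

Substituting into the fruit_count equation gives fruit_count = 4*mulch_depth - 67.
Solve 4*mulch_depth - 67 = -67: mulch_depth = (-67 + 67) / 4 = 0.

mulch_depth = 0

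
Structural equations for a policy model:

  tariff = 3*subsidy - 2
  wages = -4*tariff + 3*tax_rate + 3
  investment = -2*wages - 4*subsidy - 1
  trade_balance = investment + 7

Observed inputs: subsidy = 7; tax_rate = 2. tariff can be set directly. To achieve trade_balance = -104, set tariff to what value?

Intervening on tariff fixes its value directly, overriding its dependence on subsidy.
Substituting into the wages equation gives wages = -4*tariff + 9.
This gives investment = 8*tariff - 47.
Substituting into the trade_balance equation gives trade_balance = 8*tariff - 40.
Solve 8*tariff - 40 = -104: tariff = (-104 + 40) / 8 = -8.

tariff = -8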